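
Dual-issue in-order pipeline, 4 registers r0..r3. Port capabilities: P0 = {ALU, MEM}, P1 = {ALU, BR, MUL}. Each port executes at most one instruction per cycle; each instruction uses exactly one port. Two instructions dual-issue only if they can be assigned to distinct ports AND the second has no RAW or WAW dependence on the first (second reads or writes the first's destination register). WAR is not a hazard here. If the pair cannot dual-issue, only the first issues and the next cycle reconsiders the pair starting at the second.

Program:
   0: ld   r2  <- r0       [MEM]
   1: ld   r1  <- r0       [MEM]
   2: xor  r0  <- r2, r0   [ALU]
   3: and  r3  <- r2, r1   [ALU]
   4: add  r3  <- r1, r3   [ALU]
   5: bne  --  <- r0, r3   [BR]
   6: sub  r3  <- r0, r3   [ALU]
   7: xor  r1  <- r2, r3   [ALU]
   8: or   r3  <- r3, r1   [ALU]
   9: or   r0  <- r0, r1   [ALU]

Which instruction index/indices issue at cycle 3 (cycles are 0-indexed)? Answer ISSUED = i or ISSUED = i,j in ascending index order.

#0 head=0: ld i0 no-port MEM/MEM
#1 head=1: ld;xor i1+i2 dual
#2 head=3: and i3 RAW+WAW r3
#3 head=4: add i4 RAW r3
#4 head=5: bne;sub i5+i6 dual
#5 head=7: xor i7 RAW r1
#6 head=8: or;or i8+i9 dual

ISSUED = 4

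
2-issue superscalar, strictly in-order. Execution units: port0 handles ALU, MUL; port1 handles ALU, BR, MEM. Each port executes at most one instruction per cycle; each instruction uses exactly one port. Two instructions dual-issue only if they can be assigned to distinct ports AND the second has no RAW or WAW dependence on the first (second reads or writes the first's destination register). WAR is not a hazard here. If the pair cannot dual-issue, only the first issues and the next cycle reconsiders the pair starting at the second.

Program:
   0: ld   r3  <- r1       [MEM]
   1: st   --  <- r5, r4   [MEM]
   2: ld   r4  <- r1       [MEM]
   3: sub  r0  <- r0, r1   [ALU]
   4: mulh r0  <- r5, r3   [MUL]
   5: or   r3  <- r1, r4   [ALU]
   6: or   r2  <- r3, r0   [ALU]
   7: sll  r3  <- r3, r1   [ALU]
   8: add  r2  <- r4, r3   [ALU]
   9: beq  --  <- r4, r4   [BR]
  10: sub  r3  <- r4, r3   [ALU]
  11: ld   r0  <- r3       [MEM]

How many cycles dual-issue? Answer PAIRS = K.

PAIRS = 4

c0: i0 ld  no-port MEM/MEM
c1: i1 st  no-port MEM/MEM
c2: i2/i3 ld+sub  2-wide
c3: i4/i5 mulh+or  2-wide
c4: i6/i7 or+sll  2-wide
c5: i8/i9 add+beq  2-wide
c6: i10 sub  RAW r3
c7: i11 ld  tail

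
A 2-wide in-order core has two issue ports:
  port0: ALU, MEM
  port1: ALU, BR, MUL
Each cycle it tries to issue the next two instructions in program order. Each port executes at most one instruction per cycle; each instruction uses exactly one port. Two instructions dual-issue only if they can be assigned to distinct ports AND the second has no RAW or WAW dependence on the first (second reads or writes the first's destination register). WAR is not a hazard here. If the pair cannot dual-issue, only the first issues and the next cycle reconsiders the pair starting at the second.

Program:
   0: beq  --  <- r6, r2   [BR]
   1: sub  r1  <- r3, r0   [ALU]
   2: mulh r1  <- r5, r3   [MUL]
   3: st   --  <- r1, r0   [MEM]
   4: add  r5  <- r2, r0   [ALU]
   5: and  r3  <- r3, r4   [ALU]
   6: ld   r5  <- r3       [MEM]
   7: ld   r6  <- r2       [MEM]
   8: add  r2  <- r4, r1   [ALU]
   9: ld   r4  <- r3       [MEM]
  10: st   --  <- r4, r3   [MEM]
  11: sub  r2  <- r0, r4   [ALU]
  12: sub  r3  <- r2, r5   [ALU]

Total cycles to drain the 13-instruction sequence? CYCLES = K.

t=0 i0,i1:beq+sub ; 2-wide
t=1 i2:mulh ; RAW r1
t=2 i3,i4:st+add ; 2-wide
t=3 i5:and ; RAW r3
t=4 i6:ld ; no-port MEM/MEM
t=5 i7,i8:ld+add ; 2-wide
t=6 i9:ld ; no-port MEM/MEM
t=7 i10,i11:st+sub ; 2-wide
t=8 i12:sub ; tail

CYCLES = 9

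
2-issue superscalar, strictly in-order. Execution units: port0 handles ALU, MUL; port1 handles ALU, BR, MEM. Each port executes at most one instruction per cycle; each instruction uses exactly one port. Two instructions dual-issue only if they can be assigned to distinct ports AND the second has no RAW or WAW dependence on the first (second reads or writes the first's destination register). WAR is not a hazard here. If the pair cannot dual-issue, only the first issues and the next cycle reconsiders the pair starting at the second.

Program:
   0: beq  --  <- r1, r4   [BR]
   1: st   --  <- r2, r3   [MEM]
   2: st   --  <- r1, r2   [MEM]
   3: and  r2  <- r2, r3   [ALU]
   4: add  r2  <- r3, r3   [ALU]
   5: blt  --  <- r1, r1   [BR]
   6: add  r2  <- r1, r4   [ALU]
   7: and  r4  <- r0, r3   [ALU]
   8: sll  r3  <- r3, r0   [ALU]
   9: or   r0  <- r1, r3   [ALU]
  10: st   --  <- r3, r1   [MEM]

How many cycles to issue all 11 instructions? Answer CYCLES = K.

CYCLES = 7

[0] i0  beq.BR  -- no-port BR/MEM
[1] i1  st.MEM  -- no-port MEM/MEM
[2] i2,i3  st.MEM and.ALU  -- pair
[3] i4,i5  add.ALU blt.BR  -- pair
[4] i6,i7  add.ALU and.ALU  -- pair
[5] i8  sll.ALU  -- RAW r3
[6] i9,i10  or.ALU st.MEM  -- pair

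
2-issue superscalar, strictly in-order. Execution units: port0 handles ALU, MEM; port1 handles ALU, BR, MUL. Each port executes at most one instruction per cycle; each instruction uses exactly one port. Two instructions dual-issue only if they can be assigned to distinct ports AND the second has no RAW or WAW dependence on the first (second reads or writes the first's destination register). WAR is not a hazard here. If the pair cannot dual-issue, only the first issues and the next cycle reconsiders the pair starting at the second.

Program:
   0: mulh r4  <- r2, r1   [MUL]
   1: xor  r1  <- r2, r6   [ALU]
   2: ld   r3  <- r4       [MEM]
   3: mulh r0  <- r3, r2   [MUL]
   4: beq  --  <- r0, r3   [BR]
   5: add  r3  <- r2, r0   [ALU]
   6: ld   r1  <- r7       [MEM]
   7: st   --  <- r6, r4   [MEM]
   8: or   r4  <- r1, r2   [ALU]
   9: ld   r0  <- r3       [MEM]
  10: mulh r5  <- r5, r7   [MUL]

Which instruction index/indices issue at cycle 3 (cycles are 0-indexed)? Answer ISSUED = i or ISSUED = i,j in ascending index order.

ISSUED = 4,5

t=0 i0,i1:mulh;xor ; pair
t=1 i2:ld ; RAW r3
t=2 i3:mulh ; no-port MUL/BR
t=3 i4,i5:beq;add ; pair
t=4 i6:ld ; no-port MEM/MEM
t=5 i7,i8:st;or ; pair
t=6 i9,i10:ld;mulh ; pair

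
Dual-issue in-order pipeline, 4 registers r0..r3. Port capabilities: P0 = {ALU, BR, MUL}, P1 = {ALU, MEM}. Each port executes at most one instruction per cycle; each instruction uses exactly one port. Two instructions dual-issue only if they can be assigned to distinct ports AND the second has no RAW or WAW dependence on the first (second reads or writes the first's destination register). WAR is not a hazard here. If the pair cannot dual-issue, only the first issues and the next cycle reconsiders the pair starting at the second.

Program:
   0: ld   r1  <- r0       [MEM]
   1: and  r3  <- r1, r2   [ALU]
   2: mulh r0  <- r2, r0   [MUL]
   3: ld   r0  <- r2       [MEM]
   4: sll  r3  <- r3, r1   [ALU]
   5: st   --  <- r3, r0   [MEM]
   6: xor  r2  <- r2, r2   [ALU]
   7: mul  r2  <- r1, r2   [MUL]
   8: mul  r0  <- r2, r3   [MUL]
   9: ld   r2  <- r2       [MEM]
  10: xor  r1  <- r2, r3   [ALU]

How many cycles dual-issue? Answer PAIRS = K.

PAIRS = 4

0. ld.MEM @i0  | RAW r1
1. and.ALU mulh.MUL @i1+i2  | pair
2. ld.MEM sll.ALU @i3+i4  | pair
3. st.MEM xor.ALU @i5+i6  | pair
4. mul.MUL @i7  | no-port MUL/MUL
5. mul.MUL ld.MEM @i8+i9  | pair
6. xor.ALU @i10  | tail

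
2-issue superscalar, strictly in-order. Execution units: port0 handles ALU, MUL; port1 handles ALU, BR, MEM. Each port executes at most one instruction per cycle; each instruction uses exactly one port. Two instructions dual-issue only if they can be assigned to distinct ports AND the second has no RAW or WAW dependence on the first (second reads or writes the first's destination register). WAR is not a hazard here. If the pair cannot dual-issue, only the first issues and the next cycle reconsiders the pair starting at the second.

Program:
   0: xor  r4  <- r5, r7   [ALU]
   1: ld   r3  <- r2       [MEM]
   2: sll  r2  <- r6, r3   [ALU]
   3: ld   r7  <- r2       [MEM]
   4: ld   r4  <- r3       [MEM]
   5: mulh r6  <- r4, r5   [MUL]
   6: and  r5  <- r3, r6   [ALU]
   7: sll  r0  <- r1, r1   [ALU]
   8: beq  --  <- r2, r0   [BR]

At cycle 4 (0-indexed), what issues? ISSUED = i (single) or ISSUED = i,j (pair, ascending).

  cy0 -> i0,i1 (xor.ALU ld.MEM) pair
  cy1 -> i2 (sll.ALU) RAW r2
  cy2 -> i3 (ld.MEM) no-port MEM/MEM
  cy3 -> i4 (ld.MEM) RAW r4
  cy4 -> i5 (mulh.MUL) RAW r6
  cy5 -> i6,i7 (and.ALU sll.ALU) pair
  cy6 -> i8 (beq.BR) tail

ISSUED = 5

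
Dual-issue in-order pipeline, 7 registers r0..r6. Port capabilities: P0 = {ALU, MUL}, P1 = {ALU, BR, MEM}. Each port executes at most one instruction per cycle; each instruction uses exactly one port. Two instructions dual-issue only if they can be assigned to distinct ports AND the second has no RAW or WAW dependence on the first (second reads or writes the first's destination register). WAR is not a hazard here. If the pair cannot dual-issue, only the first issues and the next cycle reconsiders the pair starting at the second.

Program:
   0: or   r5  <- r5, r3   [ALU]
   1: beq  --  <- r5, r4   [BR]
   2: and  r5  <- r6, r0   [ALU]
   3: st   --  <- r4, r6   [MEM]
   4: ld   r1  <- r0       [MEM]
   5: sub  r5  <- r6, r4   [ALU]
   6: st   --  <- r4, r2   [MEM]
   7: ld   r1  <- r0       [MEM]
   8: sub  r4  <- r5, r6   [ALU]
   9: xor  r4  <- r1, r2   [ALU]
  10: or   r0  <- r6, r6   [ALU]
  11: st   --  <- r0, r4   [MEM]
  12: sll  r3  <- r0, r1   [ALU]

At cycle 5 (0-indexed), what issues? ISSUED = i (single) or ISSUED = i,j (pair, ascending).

c0: i0 or.ALU  RAW r5
c1: i1&i2 beq.BR;and.ALU  dual
c2: i3 st.MEM  no-port MEM/MEM
c3: i4&i5 ld.MEM;sub.ALU  dual
c4: i6 st.MEM  no-port MEM/MEM
c5: i7&i8 ld.MEM;sub.ALU  dual
c6: i9&i10 xor.ALU;or.ALU  dual
c7: i11&i12 st.MEM;sll.ALU  dual

ISSUED = 7,8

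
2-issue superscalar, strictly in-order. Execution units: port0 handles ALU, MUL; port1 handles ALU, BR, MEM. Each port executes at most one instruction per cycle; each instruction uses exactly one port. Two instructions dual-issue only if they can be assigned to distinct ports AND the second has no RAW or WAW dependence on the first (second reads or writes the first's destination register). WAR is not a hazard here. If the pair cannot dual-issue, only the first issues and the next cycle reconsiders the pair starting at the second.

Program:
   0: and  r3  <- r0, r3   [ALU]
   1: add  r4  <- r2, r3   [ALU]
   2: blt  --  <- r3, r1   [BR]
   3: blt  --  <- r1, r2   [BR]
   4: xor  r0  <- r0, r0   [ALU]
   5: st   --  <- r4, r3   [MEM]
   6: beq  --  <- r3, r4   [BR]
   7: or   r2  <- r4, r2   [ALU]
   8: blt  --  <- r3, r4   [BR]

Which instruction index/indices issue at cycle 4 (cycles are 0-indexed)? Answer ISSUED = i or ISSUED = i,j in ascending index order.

#0 head=0: and i0 RAW r3
#1 head=1: add blt i1,i2 pair
#2 head=3: blt xor i3,i4 pair
#3 head=5: st i5 no-port MEM/BR
#4 head=6: beq or i6,i7 pair
#5 head=8: blt i8 tail

ISSUED = 6,7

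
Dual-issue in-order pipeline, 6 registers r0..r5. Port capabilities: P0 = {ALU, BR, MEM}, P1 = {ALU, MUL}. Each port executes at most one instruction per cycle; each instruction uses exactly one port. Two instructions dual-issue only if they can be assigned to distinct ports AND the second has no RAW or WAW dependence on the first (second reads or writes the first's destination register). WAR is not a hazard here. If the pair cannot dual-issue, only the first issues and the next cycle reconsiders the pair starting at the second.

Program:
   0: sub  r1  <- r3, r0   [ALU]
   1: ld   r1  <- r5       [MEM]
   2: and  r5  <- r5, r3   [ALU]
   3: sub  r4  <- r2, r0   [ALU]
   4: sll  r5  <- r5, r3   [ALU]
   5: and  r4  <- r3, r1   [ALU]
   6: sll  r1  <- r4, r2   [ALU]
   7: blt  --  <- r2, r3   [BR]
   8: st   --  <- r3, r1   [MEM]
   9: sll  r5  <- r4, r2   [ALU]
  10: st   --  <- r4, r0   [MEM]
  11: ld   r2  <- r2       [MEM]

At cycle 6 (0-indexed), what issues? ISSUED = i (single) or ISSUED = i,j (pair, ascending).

0. sub @i0  | WAW r1
1. ld/and @i1,i2  | 2-wide
2. sub/sll @i3,i4  | 2-wide
3. and @i5  | RAW r4
4. sll/blt @i6,i7  | 2-wide
5. st/sll @i8,i9  | 2-wide
6. st @i10  | no-port MEM/MEM
7. ld @i11  | tail

ISSUED = 10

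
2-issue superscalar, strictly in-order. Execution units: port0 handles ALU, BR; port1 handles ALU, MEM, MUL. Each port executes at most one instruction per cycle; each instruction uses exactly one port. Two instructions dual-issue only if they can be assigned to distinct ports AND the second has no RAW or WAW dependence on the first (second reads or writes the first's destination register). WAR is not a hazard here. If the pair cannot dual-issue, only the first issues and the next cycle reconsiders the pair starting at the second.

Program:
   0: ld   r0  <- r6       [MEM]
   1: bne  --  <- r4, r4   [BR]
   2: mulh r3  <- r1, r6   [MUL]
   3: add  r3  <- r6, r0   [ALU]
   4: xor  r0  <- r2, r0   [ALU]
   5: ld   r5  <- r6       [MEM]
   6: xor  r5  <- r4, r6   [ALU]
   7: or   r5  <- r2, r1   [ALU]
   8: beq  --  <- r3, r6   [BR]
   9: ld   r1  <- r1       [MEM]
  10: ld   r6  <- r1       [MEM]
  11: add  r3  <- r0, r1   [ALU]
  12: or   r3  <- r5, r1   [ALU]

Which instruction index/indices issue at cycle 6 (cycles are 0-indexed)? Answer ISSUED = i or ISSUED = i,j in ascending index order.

ISSUED = 9

#0 head=0: ld+bne i0+i1 dual
#1 head=2: mulh i2 WAW r3
#2 head=3: add+xor i3+i4 dual
#3 head=5: ld i5 WAW r5
#4 head=6: xor i6 WAW r5
#5 head=7: or+beq i7+i8 dual
#6 head=9: ld i9 no-port MEM/MEM
#7 head=10: ld+add i10+i11 dual
#8 head=12: or i12 tail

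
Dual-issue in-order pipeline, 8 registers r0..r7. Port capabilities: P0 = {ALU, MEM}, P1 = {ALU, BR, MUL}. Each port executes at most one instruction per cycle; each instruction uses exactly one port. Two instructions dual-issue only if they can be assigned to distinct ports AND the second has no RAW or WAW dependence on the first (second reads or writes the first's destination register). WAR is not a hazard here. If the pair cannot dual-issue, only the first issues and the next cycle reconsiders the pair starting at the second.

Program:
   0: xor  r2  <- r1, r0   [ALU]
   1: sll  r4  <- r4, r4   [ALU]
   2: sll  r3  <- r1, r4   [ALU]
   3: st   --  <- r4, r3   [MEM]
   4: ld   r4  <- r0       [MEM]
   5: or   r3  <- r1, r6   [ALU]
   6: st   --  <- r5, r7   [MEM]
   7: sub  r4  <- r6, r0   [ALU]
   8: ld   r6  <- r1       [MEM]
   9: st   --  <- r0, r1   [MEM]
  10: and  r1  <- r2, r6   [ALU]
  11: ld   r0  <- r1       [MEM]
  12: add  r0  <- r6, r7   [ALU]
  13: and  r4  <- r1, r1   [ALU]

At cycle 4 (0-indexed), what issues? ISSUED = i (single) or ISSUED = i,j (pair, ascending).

ISSUED = 6,7

t=0 i0+i1:xor+sll ; 2-wide
t=1 i2:sll ; RAW r3
t=2 i3:st ; no-port MEM/MEM
t=3 i4+i5:ld+or ; 2-wide
t=4 i6+i7:st+sub ; 2-wide
t=5 i8:ld ; no-port MEM/MEM
t=6 i9+i10:st+and ; 2-wide
t=7 i11:ld ; WAW r0
t=8 i12+i13:add+and ; 2-wide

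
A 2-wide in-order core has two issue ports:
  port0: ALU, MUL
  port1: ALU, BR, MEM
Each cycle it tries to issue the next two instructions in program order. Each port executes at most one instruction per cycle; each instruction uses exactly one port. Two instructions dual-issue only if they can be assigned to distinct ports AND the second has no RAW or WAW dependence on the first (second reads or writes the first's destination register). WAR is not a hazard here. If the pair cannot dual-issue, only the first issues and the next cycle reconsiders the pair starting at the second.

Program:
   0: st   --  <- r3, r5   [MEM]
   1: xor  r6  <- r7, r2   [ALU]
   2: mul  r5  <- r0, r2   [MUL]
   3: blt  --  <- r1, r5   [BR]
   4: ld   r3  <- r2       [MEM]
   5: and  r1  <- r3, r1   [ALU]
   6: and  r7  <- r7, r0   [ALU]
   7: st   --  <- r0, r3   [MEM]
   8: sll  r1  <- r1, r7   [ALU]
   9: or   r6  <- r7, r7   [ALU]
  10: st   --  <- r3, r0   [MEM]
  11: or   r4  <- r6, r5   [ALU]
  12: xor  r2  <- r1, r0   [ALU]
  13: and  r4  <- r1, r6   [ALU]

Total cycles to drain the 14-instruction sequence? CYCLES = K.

CYCLES = 9

t=0 i0+i1:st.MEM;xor.ALU ; 2-wide
t=1 i2:mul.MUL ; RAW r5
t=2 i3:blt.BR ; no-port BR/MEM
t=3 i4:ld.MEM ; RAW r3
t=4 i5+i6:and.ALU;and.ALU ; 2-wide
t=5 i7+i8:st.MEM;sll.ALU ; 2-wide
t=6 i9+i10:or.ALU;st.MEM ; 2-wide
t=7 i11+i12:or.ALU;xor.ALU ; 2-wide
t=8 i13:and.ALU ; tail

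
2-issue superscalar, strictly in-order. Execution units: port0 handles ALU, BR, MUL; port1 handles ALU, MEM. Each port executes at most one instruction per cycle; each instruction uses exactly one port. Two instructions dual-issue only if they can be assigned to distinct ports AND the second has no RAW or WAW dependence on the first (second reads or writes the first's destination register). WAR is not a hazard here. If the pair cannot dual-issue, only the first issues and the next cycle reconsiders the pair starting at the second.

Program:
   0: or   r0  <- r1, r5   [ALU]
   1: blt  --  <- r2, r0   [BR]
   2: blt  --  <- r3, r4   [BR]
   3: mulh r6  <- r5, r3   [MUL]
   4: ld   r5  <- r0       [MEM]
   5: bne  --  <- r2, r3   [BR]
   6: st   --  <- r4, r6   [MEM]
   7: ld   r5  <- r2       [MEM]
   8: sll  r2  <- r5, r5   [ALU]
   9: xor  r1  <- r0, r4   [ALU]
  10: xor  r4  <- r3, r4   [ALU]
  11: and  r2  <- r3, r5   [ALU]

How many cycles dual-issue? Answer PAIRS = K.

PAIRS = 4

  cy0 -> i0 (or) RAW r0
  cy1 -> i1 (blt) no-port BR/BR
  cy2 -> i2 (blt) no-port BR/MUL
  cy3 -> i3,i4 (mulh;ld) dual
  cy4 -> i5,i6 (bne;st) dual
  cy5 -> i7 (ld) RAW r5
  cy6 -> i8,i9 (sll;xor) dual
  cy7 -> i10,i11 (xor;and) dual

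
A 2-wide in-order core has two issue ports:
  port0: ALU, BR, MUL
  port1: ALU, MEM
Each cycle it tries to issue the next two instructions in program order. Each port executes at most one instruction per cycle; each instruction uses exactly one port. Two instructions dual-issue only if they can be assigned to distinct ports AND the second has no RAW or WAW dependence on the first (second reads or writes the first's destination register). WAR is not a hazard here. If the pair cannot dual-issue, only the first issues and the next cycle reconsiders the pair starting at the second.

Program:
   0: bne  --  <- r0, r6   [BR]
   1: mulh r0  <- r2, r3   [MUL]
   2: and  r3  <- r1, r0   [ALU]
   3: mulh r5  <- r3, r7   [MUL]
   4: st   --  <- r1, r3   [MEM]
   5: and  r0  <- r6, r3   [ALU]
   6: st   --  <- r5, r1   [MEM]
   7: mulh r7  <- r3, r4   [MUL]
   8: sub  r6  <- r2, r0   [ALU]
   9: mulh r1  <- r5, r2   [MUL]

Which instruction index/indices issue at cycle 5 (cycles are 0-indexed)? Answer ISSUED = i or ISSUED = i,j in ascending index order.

[0] i0  bne  -- no-port BR/MUL
[1] i1  mulh  -- RAW r0
[2] i2  and  -- RAW r3
[3] i3+i4  mulh;st  -- dual
[4] i5+i6  and;st  -- dual
[5] i7+i8  mulh;sub  -- dual
[6] i9  mulh  -- tail

ISSUED = 7,8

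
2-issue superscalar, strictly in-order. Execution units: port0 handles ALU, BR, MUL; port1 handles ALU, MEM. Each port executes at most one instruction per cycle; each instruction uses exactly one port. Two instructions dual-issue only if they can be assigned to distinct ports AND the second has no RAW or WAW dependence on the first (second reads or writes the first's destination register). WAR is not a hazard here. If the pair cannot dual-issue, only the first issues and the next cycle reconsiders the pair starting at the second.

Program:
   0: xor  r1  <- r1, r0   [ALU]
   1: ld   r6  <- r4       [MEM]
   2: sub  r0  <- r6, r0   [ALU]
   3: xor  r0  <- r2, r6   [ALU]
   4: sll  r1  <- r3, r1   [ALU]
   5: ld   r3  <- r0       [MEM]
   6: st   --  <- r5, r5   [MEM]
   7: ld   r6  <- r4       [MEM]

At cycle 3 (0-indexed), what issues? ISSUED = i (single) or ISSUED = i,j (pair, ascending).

#0 head=0: xor ld i0+i1 2-wide
#1 head=2: sub i2 WAW r0
#2 head=3: xor sll i3+i4 2-wide
#3 head=5: ld i5 no-port MEM/MEM
#4 head=6: st i6 no-port MEM/MEM
#5 head=7: ld i7 tail

ISSUED = 5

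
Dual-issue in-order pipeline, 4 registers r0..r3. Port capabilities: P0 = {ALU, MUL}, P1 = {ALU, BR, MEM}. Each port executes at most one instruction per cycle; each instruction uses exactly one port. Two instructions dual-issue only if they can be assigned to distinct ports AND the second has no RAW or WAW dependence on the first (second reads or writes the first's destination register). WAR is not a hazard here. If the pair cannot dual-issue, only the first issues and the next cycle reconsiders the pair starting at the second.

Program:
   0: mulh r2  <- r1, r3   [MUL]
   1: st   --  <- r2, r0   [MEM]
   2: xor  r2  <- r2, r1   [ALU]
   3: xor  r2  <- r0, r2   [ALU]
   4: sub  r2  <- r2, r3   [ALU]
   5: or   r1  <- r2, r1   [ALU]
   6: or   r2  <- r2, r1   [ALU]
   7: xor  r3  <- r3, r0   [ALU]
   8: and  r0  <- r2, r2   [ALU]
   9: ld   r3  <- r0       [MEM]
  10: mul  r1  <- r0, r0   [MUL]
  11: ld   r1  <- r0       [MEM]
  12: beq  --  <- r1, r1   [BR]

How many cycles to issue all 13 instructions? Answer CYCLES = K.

  cy0 -> i0 (mulh.MUL) RAW r2
  cy1 -> i1/i2 (st.MEM/xor.ALU) pair
  cy2 -> i3 (xor.ALU) RAW+WAW r2
  cy3 -> i4 (sub.ALU) RAW r2
  cy4 -> i5 (or.ALU) RAW r1
  cy5 -> i6/i7 (or.ALU/xor.ALU) pair
  cy6 -> i8 (and.ALU) RAW r0
  cy7 -> i9/i10 (ld.MEM/mul.MUL) pair
  cy8 -> i11 (ld.MEM) no-port MEM/BR
  cy9 -> i12 (beq.BR) tail

CYCLES = 10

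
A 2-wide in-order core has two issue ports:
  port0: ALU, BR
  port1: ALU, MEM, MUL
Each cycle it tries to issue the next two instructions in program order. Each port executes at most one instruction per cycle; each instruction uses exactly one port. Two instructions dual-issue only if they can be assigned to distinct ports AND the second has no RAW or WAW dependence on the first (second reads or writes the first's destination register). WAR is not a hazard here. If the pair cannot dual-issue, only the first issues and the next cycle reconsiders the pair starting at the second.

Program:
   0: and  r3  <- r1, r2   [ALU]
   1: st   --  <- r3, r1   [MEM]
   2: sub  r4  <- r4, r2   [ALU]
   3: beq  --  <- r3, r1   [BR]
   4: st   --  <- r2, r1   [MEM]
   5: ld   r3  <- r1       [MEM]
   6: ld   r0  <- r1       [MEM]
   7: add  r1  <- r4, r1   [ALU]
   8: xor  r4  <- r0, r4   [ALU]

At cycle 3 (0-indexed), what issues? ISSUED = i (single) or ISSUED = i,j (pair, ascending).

ISSUED = 5

0. and.ALU @i0  | RAW r3
1. st.MEM;sub.ALU @i1&i2  | dual
2. beq.BR;st.MEM @i3&i4  | dual
3. ld.MEM @i5  | no-port MEM/MEM
4. ld.MEM;add.ALU @i6&i7  | dual
5. xor.ALU @i8  | tail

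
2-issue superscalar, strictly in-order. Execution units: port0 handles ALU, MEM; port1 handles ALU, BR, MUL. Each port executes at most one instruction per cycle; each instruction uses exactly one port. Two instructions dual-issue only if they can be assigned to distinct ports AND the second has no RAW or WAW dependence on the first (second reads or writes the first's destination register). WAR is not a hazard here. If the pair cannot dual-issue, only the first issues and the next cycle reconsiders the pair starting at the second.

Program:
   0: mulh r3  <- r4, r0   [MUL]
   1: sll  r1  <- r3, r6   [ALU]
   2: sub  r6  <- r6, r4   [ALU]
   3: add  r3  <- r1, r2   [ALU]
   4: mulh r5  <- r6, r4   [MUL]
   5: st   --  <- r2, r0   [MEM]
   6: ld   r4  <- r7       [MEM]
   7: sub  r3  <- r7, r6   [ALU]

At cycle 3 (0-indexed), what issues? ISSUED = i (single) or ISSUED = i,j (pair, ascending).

t=0 i0:mulh.MUL ; RAW r3
t=1 i1/i2:sll.ALU sub.ALU ; pair
t=2 i3/i4:add.ALU mulh.MUL ; pair
t=3 i5:st.MEM ; no-port MEM/MEM
t=4 i6/i7:ld.MEM sub.ALU ; pair

ISSUED = 5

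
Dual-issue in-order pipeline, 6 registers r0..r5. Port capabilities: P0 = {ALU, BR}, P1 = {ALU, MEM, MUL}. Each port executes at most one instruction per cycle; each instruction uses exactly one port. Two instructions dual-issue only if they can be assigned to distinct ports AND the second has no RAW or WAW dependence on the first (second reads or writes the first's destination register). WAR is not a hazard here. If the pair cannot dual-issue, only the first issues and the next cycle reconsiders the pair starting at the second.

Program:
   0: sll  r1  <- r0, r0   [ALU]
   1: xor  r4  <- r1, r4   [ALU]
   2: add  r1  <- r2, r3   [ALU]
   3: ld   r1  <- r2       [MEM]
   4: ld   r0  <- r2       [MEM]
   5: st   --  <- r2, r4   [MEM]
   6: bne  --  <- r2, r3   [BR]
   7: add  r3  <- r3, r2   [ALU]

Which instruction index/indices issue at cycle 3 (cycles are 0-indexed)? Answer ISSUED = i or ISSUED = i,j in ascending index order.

ISSUED = 4

c0: i0 sll.ALU  RAW r1
c1: i1&i2 xor.ALU;add.ALU  pair
c2: i3 ld.MEM  no-port MEM/MEM
c3: i4 ld.MEM  no-port MEM/MEM
c4: i5&i6 st.MEM;bne.BR  pair
c5: i7 add.ALU  tail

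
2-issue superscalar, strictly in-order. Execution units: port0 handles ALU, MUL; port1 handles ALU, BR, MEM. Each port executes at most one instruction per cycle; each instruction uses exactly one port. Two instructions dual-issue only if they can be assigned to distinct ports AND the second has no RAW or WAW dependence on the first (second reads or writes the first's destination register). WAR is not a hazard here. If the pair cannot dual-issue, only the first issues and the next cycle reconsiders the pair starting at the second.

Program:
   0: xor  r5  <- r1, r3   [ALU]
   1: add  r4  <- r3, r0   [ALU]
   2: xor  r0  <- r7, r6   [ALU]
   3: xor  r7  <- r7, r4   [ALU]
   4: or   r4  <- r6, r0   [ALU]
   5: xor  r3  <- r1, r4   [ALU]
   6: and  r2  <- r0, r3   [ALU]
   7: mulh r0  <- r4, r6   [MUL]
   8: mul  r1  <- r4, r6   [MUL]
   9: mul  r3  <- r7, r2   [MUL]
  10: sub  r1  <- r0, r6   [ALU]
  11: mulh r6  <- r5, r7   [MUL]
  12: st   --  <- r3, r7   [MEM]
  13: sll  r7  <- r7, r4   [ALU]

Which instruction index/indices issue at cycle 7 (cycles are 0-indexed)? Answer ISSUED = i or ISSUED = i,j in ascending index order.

ISSUED = 11,12

t=0 i0+i1:xor/add ; 2-wide
t=1 i2+i3:xor/xor ; 2-wide
t=2 i4:or ; RAW r4
t=3 i5:xor ; RAW r3
t=4 i6+i7:and/mulh ; 2-wide
t=5 i8:mul ; no-port MUL/MUL
t=6 i9+i10:mul/sub ; 2-wide
t=7 i11+i12:mulh/st ; 2-wide
t=8 i13:sll ; tail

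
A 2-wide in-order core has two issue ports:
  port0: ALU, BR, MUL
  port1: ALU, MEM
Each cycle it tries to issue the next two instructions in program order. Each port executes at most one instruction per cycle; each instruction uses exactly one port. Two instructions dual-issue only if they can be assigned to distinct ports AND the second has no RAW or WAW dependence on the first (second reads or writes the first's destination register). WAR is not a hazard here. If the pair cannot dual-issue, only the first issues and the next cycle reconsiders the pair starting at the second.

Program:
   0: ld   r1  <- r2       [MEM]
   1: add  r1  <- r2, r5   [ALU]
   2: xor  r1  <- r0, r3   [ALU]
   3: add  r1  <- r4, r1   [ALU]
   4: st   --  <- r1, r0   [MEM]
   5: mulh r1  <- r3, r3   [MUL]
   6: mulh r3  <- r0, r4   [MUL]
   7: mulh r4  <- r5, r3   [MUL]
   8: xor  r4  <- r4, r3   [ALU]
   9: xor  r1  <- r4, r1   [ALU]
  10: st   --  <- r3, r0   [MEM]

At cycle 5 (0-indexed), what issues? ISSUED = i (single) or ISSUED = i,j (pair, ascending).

  cy0 -> i0 (ld.MEM) WAW r1
  cy1 -> i1 (add.ALU) WAW r1
  cy2 -> i2 (xor.ALU) RAW+WAW r1
  cy3 -> i3 (add.ALU) RAW r1
  cy4 -> i4/i5 (st.MEM;mulh.MUL) 2-wide
  cy5 -> i6 (mulh.MUL) no-port MUL/MUL
  cy6 -> i7 (mulh.MUL) RAW+WAW r4
  cy7 -> i8 (xor.ALU) RAW r4
  cy8 -> i9/i10 (xor.ALU;st.MEM) 2-wide

ISSUED = 6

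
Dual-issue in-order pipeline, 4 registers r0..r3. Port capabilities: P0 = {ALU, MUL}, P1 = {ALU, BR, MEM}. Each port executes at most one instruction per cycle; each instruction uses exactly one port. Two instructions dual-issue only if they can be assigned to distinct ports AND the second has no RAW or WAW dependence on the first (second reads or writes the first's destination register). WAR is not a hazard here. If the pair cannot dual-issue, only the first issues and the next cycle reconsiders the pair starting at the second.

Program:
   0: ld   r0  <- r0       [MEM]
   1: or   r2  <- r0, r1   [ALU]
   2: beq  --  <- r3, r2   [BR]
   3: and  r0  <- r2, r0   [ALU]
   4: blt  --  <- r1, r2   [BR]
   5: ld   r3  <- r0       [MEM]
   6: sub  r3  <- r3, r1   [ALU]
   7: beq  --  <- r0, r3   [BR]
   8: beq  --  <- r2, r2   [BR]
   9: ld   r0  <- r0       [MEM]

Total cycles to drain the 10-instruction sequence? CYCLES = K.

CYCLES = 9

c0: i0 ld  RAW r0
c1: i1 or  RAW r2
c2: i2,i3 beq/and  2-wide
c3: i4 blt  no-port BR/MEM
c4: i5 ld  RAW+WAW r3
c5: i6 sub  RAW r3
c6: i7 beq  no-port BR/BR
c7: i8 beq  no-port BR/MEM
c8: i9 ld  tail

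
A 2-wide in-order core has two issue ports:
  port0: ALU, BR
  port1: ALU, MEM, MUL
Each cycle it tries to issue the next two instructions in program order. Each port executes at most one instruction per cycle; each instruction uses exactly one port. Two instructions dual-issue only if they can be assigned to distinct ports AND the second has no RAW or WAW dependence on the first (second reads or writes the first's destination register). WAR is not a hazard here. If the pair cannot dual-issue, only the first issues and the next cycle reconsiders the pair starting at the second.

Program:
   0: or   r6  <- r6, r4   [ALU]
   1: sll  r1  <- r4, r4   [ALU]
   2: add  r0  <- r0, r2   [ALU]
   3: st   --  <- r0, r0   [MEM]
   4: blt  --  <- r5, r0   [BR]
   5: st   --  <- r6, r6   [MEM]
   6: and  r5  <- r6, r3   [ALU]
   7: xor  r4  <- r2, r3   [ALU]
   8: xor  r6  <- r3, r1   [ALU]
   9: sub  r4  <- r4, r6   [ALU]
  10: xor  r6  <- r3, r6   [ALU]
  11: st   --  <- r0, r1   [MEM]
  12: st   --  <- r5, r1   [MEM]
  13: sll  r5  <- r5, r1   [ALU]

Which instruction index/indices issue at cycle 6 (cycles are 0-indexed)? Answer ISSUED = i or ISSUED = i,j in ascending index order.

ISSUED = 11

[0] i0/i1  or sll  -- dual
[1] i2  add  -- RAW r0
[2] i3/i4  st blt  -- dual
[3] i5/i6  st and  -- dual
[4] i7/i8  xor xor  -- dual
[5] i9/i10  sub xor  -- dual
[6] i11  st  -- no-port MEM/MEM
[7] i12/i13  st sll  -- dual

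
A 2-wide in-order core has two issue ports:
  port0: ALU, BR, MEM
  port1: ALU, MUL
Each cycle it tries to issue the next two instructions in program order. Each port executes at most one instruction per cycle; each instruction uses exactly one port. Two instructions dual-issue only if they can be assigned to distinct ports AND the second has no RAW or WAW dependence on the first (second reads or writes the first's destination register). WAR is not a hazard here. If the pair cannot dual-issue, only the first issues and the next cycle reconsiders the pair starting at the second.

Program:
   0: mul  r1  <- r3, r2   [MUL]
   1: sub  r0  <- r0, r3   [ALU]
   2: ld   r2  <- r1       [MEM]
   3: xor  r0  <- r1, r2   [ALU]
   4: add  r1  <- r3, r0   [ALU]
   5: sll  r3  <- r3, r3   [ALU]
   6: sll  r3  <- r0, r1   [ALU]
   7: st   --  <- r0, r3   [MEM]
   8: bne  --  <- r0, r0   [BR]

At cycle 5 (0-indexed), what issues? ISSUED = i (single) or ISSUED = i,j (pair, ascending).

ISSUED = 7

#0 head=0: mul.MUL sub.ALU i0/i1 dual
#1 head=2: ld.MEM i2 RAW r2
#2 head=3: xor.ALU i3 RAW r0
#3 head=4: add.ALU sll.ALU i4/i5 dual
#4 head=6: sll.ALU i6 RAW r3
#5 head=7: st.MEM i7 no-port MEM/BR
#6 head=8: bne.BR i8 tail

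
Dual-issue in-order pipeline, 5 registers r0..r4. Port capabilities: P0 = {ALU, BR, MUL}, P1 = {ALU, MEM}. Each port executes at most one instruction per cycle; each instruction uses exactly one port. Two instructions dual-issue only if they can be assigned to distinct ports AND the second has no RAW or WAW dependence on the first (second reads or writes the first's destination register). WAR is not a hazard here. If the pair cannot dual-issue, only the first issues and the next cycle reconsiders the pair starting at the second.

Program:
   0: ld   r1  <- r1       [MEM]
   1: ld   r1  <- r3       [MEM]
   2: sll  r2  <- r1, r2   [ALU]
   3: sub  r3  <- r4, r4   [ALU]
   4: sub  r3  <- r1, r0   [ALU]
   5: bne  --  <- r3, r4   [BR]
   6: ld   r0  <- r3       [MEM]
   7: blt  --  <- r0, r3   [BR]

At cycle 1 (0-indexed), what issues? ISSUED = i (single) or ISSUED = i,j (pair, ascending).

ISSUED = 1

t=0 i0:ld ; no-port MEM/MEM
t=1 i1:ld ; RAW r1
t=2 i2&i3:sll;sub ; 2-wide
t=3 i4:sub ; RAW r3
t=4 i5&i6:bne;ld ; 2-wide
t=5 i7:blt ; tail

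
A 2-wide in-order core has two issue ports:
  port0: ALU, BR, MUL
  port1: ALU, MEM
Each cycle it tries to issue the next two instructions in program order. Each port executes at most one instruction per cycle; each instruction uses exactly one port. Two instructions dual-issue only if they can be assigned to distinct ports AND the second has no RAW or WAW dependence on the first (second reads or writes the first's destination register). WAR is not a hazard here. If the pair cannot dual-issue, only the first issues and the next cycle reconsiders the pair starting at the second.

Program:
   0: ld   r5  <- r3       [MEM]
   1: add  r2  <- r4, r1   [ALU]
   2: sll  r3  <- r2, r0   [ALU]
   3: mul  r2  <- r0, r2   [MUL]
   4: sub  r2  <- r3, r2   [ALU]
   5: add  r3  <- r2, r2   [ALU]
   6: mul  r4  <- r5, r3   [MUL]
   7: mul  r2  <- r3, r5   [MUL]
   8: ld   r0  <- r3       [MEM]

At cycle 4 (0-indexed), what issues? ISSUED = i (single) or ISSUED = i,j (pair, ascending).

ISSUED = 6

0. ld.MEM;add.ALU @i0/i1  | pair
1. sll.ALU;mul.MUL @i2/i3  | pair
2. sub.ALU @i4  | RAW r2
3. add.ALU @i5  | RAW r3
4. mul.MUL @i6  | no-port MUL/MUL
5. mul.MUL;ld.MEM @i7/i8  | pair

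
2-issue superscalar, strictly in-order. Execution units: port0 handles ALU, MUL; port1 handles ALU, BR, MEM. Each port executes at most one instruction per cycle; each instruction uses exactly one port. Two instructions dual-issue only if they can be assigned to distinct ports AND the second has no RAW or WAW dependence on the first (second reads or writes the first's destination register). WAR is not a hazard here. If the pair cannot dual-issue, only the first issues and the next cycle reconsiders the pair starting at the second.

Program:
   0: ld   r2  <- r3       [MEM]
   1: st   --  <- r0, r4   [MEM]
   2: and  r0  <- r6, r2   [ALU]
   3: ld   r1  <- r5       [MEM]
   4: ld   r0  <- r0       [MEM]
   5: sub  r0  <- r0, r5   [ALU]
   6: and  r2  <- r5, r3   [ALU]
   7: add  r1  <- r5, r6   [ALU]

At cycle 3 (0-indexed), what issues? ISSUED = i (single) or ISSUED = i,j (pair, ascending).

  cy0 -> i0 (ld.MEM) no-port MEM/MEM
  cy1 -> i1,i2 (st.MEM and.ALU) pair
  cy2 -> i3 (ld.MEM) no-port MEM/MEM
  cy3 -> i4 (ld.MEM) RAW+WAW r0
  cy4 -> i5,i6 (sub.ALU and.ALU) pair
  cy5 -> i7 (add.ALU) tail

ISSUED = 4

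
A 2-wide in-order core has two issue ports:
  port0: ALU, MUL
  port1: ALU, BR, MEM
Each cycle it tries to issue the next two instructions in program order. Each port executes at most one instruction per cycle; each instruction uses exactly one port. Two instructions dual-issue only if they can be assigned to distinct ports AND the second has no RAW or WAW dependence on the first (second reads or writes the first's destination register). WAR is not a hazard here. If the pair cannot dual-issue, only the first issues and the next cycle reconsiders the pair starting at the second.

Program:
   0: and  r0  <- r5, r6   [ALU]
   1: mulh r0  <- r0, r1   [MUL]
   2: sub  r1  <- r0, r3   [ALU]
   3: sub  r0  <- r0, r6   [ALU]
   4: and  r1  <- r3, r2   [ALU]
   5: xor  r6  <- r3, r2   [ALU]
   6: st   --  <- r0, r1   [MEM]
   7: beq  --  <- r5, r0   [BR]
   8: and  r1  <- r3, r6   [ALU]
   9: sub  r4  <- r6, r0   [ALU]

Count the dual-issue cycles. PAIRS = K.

PAIRS = 3

  cy0 -> i0 (and.ALU) RAW+WAW r0
  cy1 -> i1 (mulh.MUL) RAW r0
  cy2 -> i2+i3 (sub.ALU sub.ALU) pair
  cy3 -> i4+i5 (and.ALU xor.ALU) pair
  cy4 -> i6 (st.MEM) no-port MEM/BR
  cy5 -> i7+i8 (beq.BR and.ALU) pair
  cy6 -> i9 (sub.ALU) tail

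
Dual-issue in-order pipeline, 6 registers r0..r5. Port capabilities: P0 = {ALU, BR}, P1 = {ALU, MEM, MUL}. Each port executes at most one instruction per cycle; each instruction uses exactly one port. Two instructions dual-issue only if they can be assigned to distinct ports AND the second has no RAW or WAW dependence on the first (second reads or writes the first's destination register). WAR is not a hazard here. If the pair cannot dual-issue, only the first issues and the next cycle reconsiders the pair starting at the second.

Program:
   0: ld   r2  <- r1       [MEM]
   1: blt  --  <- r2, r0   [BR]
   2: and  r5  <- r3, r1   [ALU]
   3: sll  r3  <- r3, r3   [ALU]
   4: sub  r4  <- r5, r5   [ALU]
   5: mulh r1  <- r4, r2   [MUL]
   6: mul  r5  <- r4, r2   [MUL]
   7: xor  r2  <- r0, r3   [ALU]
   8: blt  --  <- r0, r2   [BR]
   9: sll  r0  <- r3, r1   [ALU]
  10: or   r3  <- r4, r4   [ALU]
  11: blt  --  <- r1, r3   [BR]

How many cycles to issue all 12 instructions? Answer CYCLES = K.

CYCLES = 8

c0: i0 ld.MEM  RAW r2
c1: i1,i2 blt.BR/and.ALU  pair
c2: i3,i4 sll.ALU/sub.ALU  pair
c3: i5 mulh.MUL  no-port MUL/MUL
c4: i6,i7 mul.MUL/xor.ALU  pair
c5: i8,i9 blt.BR/sll.ALU  pair
c6: i10 or.ALU  RAW r3
c7: i11 blt.BR  tail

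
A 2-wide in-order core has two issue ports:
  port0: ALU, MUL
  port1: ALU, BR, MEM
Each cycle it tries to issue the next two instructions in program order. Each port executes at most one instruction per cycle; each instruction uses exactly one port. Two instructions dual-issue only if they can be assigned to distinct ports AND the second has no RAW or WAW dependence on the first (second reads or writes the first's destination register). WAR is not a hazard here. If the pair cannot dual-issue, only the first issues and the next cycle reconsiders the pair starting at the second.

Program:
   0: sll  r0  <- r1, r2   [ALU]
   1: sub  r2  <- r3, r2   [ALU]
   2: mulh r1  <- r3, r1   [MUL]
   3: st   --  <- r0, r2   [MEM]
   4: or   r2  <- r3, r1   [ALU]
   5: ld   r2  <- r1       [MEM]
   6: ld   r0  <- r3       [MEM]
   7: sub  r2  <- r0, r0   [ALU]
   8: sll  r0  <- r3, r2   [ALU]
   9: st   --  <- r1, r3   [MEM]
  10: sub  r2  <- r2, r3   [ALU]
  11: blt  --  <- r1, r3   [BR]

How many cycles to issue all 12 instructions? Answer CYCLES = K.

0. sll.ALU+sub.ALU @i0+i1  | pair
1. mulh.MUL+st.MEM @i2+i3  | pair
2. or.ALU @i4  | WAW r2
3. ld.MEM @i5  | no-port MEM/MEM
4. ld.MEM @i6  | RAW r0
5. sub.ALU @i7  | RAW r2
6. sll.ALU+st.MEM @i8+i9  | pair
7. sub.ALU+blt.BR @i10+i11  | pair

CYCLES = 8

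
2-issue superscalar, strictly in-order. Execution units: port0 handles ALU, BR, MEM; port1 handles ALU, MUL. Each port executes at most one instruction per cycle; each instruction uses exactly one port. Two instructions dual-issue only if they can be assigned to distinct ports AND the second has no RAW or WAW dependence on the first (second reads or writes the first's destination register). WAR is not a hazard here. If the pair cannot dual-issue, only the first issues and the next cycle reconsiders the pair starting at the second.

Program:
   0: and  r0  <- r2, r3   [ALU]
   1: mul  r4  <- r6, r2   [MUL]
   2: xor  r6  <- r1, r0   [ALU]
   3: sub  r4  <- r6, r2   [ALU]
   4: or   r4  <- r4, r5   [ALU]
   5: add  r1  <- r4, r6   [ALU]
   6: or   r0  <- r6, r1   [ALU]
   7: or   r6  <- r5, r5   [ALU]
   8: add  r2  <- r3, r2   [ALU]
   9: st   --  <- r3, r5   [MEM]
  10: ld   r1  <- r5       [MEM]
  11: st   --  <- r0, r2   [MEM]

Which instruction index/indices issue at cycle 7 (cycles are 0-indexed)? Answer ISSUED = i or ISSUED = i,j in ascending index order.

ISSUED = 10

[0] i0+i1  and.ALU;mul.MUL  -- 2-wide
[1] i2  xor.ALU  -- RAW r6
[2] i3  sub.ALU  -- RAW+WAW r4
[3] i4  or.ALU  -- RAW r4
[4] i5  add.ALU  -- RAW r1
[5] i6+i7  or.ALU;or.ALU  -- 2-wide
[6] i8+i9  add.ALU;st.MEM  -- 2-wide
[7] i10  ld.MEM  -- no-port MEM/MEM
[8] i11  st.MEM  -- tail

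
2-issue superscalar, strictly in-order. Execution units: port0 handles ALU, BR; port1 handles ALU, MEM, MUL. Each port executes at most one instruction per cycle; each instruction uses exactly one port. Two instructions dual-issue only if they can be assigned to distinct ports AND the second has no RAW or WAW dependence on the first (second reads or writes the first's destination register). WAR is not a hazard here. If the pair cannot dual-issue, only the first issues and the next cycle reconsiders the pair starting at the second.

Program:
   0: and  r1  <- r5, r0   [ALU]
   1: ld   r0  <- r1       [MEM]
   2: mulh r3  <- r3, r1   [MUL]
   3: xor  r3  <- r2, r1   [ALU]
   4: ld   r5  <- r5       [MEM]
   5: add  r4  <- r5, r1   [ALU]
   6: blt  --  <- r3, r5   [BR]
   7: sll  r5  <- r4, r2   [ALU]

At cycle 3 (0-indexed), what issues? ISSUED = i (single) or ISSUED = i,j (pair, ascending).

ISSUED = 3,4

#0 head=0: and i0 RAW r1
#1 head=1: ld i1 no-port MEM/MUL
#2 head=2: mulh i2 WAW r3
#3 head=3: xor+ld i3/i4 dual
#4 head=5: add+blt i5/i6 dual
#5 head=7: sll i7 tail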